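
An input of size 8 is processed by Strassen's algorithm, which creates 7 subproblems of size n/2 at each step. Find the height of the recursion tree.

For divide and conquer with division factor 2:

Problem sizes at each level:
Level 0: 8
Level 1: 4
Level 2: 2
Level 3: 1

The root is level 0 and the size-1 base case is level 3 (the tree spans levels 0 through 3, i.e. 4 levels counting the root), so the depth is the number of divisions: log_2(8) = 3

The recursion tree depth is log_2(8) = 3. At each level, the problem size is divided by 2, so it takes 3 divisions to reduce to a base case of size 1. The algorithm makes 7 recursive calls at each level.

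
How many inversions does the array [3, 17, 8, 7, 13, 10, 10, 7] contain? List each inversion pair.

Finding inversions in [3, 17, 8, 7, 13, 10, 10, 7]:

(1, 2): arr[1]=17 > arr[2]=8
(1, 3): arr[1]=17 > arr[3]=7
(1, 4): arr[1]=17 > arr[4]=13
(1, 5): arr[1]=17 > arr[5]=10
(1, 6): arr[1]=17 > arr[6]=10
(1, 7): arr[1]=17 > arr[7]=7
(2, 3): arr[2]=8 > arr[3]=7
(2, 7): arr[2]=8 > arr[7]=7
(4, 5): arr[4]=13 > arr[5]=10
(4, 6): arr[4]=13 > arr[6]=10
(4, 7): arr[4]=13 > arr[7]=7
(5, 7): arr[5]=10 > arr[7]=7
(6, 7): arr[6]=10 > arr[7]=7

Total inversions: 13

The array has 13 inversion(s): (1,2), (1,3), (1,4), (1,5), (1,6), (1,7), (2,3), (2,7), (4,5), (4,6), (4,7), (5,7), (6,7). Each pair (i,j) satisfies i < j and arr[i] > arr[j].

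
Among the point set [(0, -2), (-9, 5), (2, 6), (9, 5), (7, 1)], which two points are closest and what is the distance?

Computing all pairwise distances among 5 points:

d((0, -2), (-9, 5)) = 11.4018
d((0, -2), (2, 6)) = 8.2462
d((0, -2), (9, 5)) = 11.4018
d((0, -2), (7, 1)) = 7.6158
d((-9, 5), (2, 6)) = 11.0454
d((-9, 5), (9, 5)) = 18.0
d((-9, 5), (7, 1)) = 16.4924
d((2, 6), (9, 5)) = 7.0711
d((2, 6), (7, 1)) = 7.0711
d((9, 5), (7, 1)) = 4.4721 <-- minimum

Closest pair: (9, 5) and (7, 1) with distance 4.4721

The closest pair is (9, 5) and (7, 1) with Euclidean distance 4.4721. For 5 points, brute-force pairwise comparison is shown above. For large n, the divide-and-conquer algorithm (sort by x, recurse on halves, check the dividing strip) achieves O(n log n).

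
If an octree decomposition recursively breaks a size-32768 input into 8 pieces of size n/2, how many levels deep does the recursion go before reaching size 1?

For divide and conquer with division factor 2:

Problem sizes at each level:
Level 0: 32768
Level 1: 16384
Level 2: 8192
Level 3: 4096
Level 4: 2048
Level 5: 1024
Level 6: 512
Level 7: 256
Level 8: 128
Level 9: 64
Level 10: 32
Level 11: 16
Level 12: 8
Level 13: 4
Level 14: 2
Level 15: 1

The root is level 0 and the size-1 base case is level 15 (the tree spans levels 0 through 15, i.e. 16 levels counting the root), so the depth is the number of divisions: log_2(32768) = 15

The recursion tree depth is log_2(32768) = 15. At each level, the problem size is divided by 2, so it takes 15 divisions to reduce to a base case of size 1. The algorithm makes 8 recursive calls at each level.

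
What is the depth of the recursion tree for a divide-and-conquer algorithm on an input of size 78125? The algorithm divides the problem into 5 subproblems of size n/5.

For divide and conquer with division factor 5:

Problem sizes at each level:
Level 0: 78125
Level 1: 15625
Level 2: 3125
Level 3: 625
Level 4: 125
Level 5: 25
Level 6: 5
Level 7: 1

The root is level 0 and the size-1 base case is level 7 (the tree spans levels 0 through 7, i.e. 8 levels counting the root), so the depth is the number of divisions: log_5(78125) = 7

The recursion tree depth is log_5(78125) = 7. At each level, the problem size is divided by 5, so it takes 7 divisions to reduce to a base case of size 1. The algorithm makes 5 recursive calls at each level.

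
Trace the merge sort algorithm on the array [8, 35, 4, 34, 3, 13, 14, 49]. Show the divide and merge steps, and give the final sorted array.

Merge sort trace:

Split: [8, 35, 4, 34, 3, 13, 14, 49] -> [8, 35, 4, 34] and [3, 13, 14, 49]
  Split: [8, 35, 4, 34] -> [8, 35] and [4, 34]
    Split: [8, 35] -> [8] and [35]
    Merge: [8] + [35] -> [8, 35]
    Split: [4, 34] -> [4] and [34]
    Merge: [4] + [34] -> [4, 34]
  Merge: [8, 35] + [4, 34] -> [4, 8, 34, 35]
  Split: [3, 13, 14, 49] -> [3, 13] and [14, 49]
    Split: [3, 13] -> [3] and [13]
    Merge: [3] + [13] -> [3, 13]
    Split: [14, 49] -> [14] and [49]
    Merge: [14] + [49] -> [14, 49]
  Merge: [3, 13] + [14, 49] -> [3, 13, 14, 49]
Merge: [4, 8, 34, 35] + [3, 13, 14, 49] -> [3, 4, 8, 13, 14, 34, 35, 49]

Final sorted array: [3, 4, 8, 13, 14, 34, 35, 49]

The merge sort proceeds by recursively splitting the array and merging sorted halves.
After all merges, the sorted array is [3, 4, 8, 13, 14, 34, 35, 49].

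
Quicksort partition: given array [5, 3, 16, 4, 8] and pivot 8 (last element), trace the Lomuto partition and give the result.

Lomuto partition with pivot = 8:

Initial array: [5, 3, 16, 4, 8]

arr[0]=5 <= 8: swap with position 0, array becomes [5, 3, 16, 4, 8]
arr[1]=3 <= 8: swap with position 1, array becomes [5, 3, 16, 4, 8]
arr[2]=16 > 8: no swap
arr[3]=4 <= 8: swap with position 2, array becomes [5, 3, 4, 16, 8]

Place pivot at position 3: [5, 3, 4, 8, 16]
Pivot position: 3

After partitioning with pivot 8, the array becomes [5, 3, 4, 8, 16]. The pivot is placed at index 3. All elements to the left of the pivot are <= 8, and all elements to the right are > 8.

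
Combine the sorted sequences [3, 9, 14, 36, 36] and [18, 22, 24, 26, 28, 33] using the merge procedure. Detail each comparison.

Merging process:

Compare 3 vs 18: take 3 from left. Merged: [3]
Compare 9 vs 18: take 9 from left. Merged: [3, 9]
Compare 14 vs 18: take 14 from left. Merged: [3, 9, 14]
Compare 36 vs 18: take 18 from right. Merged: [3, 9, 14, 18]
Compare 36 vs 22: take 22 from right. Merged: [3, 9, 14, 18, 22]
Compare 36 vs 24: take 24 from right. Merged: [3, 9, 14, 18, 22, 24]
Compare 36 vs 26: take 26 from right. Merged: [3, 9, 14, 18, 22, 24, 26]
Compare 36 vs 28: take 28 from right. Merged: [3, 9, 14, 18, 22, 24, 26, 28]
Compare 36 vs 33: take 33 from right. Merged: [3, 9, 14, 18, 22, 24, 26, 28, 33]
Append remaining from left: [36, 36]. Merged: [3, 9, 14, 18, 22, 24, 26, 28, 33, 36, 36]

Final merged array: [3, 9, 14, 18, 22, 24, 26, 28, 33, 36, 36]
Total comparisons: 9

The merged array is [3, 9, 14, 18, 22, 24, 26, 28, 33, 36, 36], requiring 9 comparisons. The merge step runs in O(n) time where n is the total number of elements.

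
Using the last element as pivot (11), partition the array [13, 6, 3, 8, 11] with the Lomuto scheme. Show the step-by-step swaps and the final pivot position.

Lomuto partition with pivot = 11:

Initial array: [13, 6, 3, 8, 11]

arr[0]=13 > 11: no swap
arr[1]=6 <= 11: swap with position 0, array becomes [6, 13, 3, 8, 11]
arr[2]=3 <= 11: swap with position 1, array becomes [6, 3, 13, 8, 11]
arr[3]=8 <= 11: swap with position 2, array becomes [6, 3, 8, 13, 11]

Place pivot at position 3: [6, 3, 8, 11, 13]
Pivot position: 3

After partitioning with pivot 11, the array becomes [6, 3, 8, 11, 13]. The pivot is placed at index 3. All elements to the left of the pivot are <= 11, and all elements to the right are > 11.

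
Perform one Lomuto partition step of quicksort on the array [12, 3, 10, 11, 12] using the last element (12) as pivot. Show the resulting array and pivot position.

Lomuto partition with pivot = 12:

Initial array: [12, 3, 10, 11, 12]

arr[0]=12 <= 12: swap with position 0, array becomes [12, 3, 10, 11, 12]
arr[1]=3 <= 12: swap with position 1, array becomes [12, 3, 10, 11, 12]
arr[2]=10 <= 12: swap with position 2, array becomes [12, 3, 10, 11, 12]
arr[3]=11 <= 12: swap with position 3, array becomes [12, 3, 10, 11, 12]

Place pivot at position 4: [12, 3, 10, 11, 12]
Pivot position: 4

After partitioning with pivot 12, the array becomes [12, 3, 10, 11, 12]. The pivot is placed at index 4. All elements to the left of the pivot are <= 12, and all elements to the right are > 12.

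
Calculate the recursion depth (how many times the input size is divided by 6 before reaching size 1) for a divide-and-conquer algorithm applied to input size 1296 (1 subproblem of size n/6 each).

For divide and conquer with division factor 6:

Problem sizes at each level:
Level 0: 1296
Level 1: 216
Level 2: 36
Level 3: 6
Level 4: 1

The root is level 0 and the size-1 base case is level 4 (the tree spans levels 0 through 4, i.e. 5 levels counting the root), so the depth is the number of divisions: log_6(1296) = 4

The recursion tree depth is log_6(1296) = 4. At each level, the problem size is divided by 6, so it takes 4 divisions to reduce to a base case of size 1. The algorithm makes 1 recursive call at each level.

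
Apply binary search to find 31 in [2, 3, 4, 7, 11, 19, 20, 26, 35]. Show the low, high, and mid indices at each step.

Binary search for 31 in [2, 3, 4, 7, 11, 19, 20, 26, 35]:

lo=0, hi=8, mid=4, arr[mid]=11 -> 11 < 31, search right half
lo=5, hi=8, mid=6, arr[mid]=20 -> 20 < 31, search right half
lo=7, hi=8, mid=7, arr[mid]=26 -> 26 < 31, search right half
lo=8, hi=8, mid=8, arr[mid]=35 -> 35 > 31, search left half
lo=8 > hi=7, target 31 not found

Binary search determines that 31 is not in the array after 4 comparisons. The search space was exhausted without finding the target.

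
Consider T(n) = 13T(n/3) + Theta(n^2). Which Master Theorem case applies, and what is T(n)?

Master Theorem for T(n) = 13T(n/3) + O(n^2):

a = 13, b = 3, c = 2
log_b(a) = log_3(13) = 2.3347

Case 1: c = 2 < log_3(13) = 2.3347
T(n) = O(n^(log_3 13))

For T(n) = 13T(n/3) + O(n^2): log_3(13) = 2.3347. This is Case 1 of the Master Theorem (c < log_b(a), work dominated by leaves), giving O(n^(log_3 13)).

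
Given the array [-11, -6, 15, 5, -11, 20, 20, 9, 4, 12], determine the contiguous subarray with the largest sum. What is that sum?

Using Kadane's algorithm on [-11, -6, 15, 5, -11, 20, 20, 9, 4, 12]:

Scanning through the array:
Position 1 (value -6): max_ending_here = -6, max_so_far = -6
Position 2 (value 15): max_ending_here = 15, max_so_far = 15
Position 3 (value 5): max_ending_here = 20, max_so_far = 20
Position 4 (value -11): max_ending_here = 9, max_so_far = 20
Position 5 (value 20): max_ending_here = 29, max_so_far = 29
Position 6 (value 20): max_ending_here = 49, max_so_far = 49
Position 7 (value 9): max_ending_here = 58, max_so_far = 58
Position 8 (value 4): max_ending_here = 62, max_so_far = 62
Position 9 (value 12): max_ending_here = 74, max_so_far = 74

Maximum subarray: [15, 5, -11, 20, 20, 9, 4, 12]
Maximum sum: 74

The maximum subarray is [15, 5, -11, 20, 20, 9, 4, 12] with sum 74. This subarray runs from index 2 to index 9.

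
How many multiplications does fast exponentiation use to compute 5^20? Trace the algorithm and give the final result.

Computing 5^20 by squaring (build up from 5^1; each line after the first costs one multiplication):

5^1 = 5
5^2 = (5^1)^2 = 5^2 = 25
5^4 = (5^2)^2 = 25^2 = 625
5^5 = 5 * 5^4 = 5 * 625 = 3125
5^10 = (5^5)^2 = 3125^2 = 9765625
5^20 = (5^10)^2 = 9765625^2 = 95367431640625

Result: 95367431640625
Multiplications needed: 5 (5 lines after 5^1)

5^20 = 95367431640625. Using exponentiation by squaring, this requires 5 multiplications. The key idea: if the exponent is even, square the half-power; if odd, multiply by the base once.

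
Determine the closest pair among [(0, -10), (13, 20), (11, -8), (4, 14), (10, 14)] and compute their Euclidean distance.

Computing all pairwise distances among 5 points:

d((0, -10), (13, 20)) = 32.6956
d((0, -10), (11, -8)) = 11.1803
d((0, -10), (4, 14)) = 24.3311
d((0, -10), (10, 14)) = 26.0
d((13, 20), (11, -8)) = 28.0713
d((13, 20), (4, 14)) = 10.8167
d((13, 20), (10, 14)) = 6.7082
d((11, -8), (4, 14)) = 23.0868
d((11, -8), (10, 14)) = 22.0227
d((4, 14), (10, 14)) = 6.0 <-- minimum

Closest pair: (4, 14) and (10, 14) with distance 6.0

The closest pair is (4, 14) and (10, 14) with Euclidean distance 6.0. For 5 points, brute-force pairwise comparison is shown above. For large n, the divide-and-conquer algorithm (sort by x, recurse on halves, check the dividing strip) achieves O(n log n).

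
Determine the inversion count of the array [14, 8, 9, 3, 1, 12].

Finding inversions in [14, 8, 9, 3, 1, 12]:

(0, 1): arr[0]=14 > arr[1]=8
(0, 2): arr[0]=14 > arr[2]=9
(0, 3): arr[0]=14 > arr[3]=3
(0, 4): arr[0]=14 > arr[4]=1
(0, 5): arr[0]=14 > arr[5]=12
(1, 3): arr[1]=8 > arr[3]=3
(1, 4): arr[1]=8 > arr[4]=1
(2, 3): arr[2]=9 > arr[3]=3
(2, 4): arr[2]=9 > arr[4]=1
(3, 4): arr[3]=3 > arr[4]=1

Total inversions: 10

The array has 10 inversion(s): (0,1), (0,2), (0,3), (0,4), (0,5), (1,3), (1,4), (2,3), (2,4), (3,4). Each pair (i,j) satisfies i < j and arr[i] > arr[j].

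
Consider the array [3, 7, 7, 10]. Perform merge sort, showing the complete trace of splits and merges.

Merge sort trace:

Split: [3, 7, 7, 10] -> [3, 7] and [7, 10]
  Split: [3, 7] -> [3] and [7]
  Merge: [3] + [7] -> [3, 7]
  Split: [7, 10] -> [7] and [10]
  Merge: [7] + [10] -> [7, 10]
Merge: [3, 7] + [7, 10] -> [3, 7, 7, 10]

Final sorted array: [3, 7, 7, 10]

The merge sort proceeds by recursively splitting the array and merging sorted halves.
After all merges, the sorted array is [3, 7, 7, 10].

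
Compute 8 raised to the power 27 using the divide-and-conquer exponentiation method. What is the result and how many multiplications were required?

Computing 8^27 by squaring (build up from 8^1; each line after the first costs one multiplication):

8^1 = 8
8^2 = (8^1)^2 = 8^2 = 64
8^3 = 8 * 8^2 = 8 * 64 = 512
8^6 = (8^3)^2 = 512^2 = 262144
8^12 = (8^6)^2 = 262144^2 = 68719476736
8^13 = 8 * 8^12 = 8 * 68719476736 = 549755813888
8^26 = (8^13)^2 = 549755813888^2 = 302231454903657293676544
8^27 = 8 * 8^26 = 8 * 302231454903657293676544 = 2417851639229258349412352

Result: 2417851639229258349412352
Multiplications needed: 7 (7 lines after 8^1)

8^27 = 2417851639229258349412352. Using exponentiation by squaring, this requires 7 multiplications. The key idea: if the exponent is even, square the half-power; if odd, multiply by the base once.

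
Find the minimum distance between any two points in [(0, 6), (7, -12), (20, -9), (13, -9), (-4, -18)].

Computing all pairwise distances among 5 points:

d((0, 6), (7, -12)) = 19.3132
d((0, 6), (20, -9)) = 25.0
d((0, 6), (13, -9)) = 19.8494
d((0, 6), (-4, -18)) = 24.3311
d((7, -12), (20, -9)) = 13.3417
d((7, -12), (13, -9)) = 6.7082 <-- minimum
d((7, -12), (-4, -18)) = 12.53
d((20, -9), (13, -9)) = 7.0
d((20, -9), (-4, -18)) = 25.632
d((13, -9), (-4, -18)) = 19.2354

Closest pair: (7, -12) and (13, -9) with distance 6.7082

The closest pair is (7, -12) and (13, -9) with Euclidean distance 6.7082. For 5 points, brute-force pairwise comparison is shown above. For large n, the divide-and-conquer algorithm (sort by x, recurse on halves, check the dividing strip) achieves O(n log n).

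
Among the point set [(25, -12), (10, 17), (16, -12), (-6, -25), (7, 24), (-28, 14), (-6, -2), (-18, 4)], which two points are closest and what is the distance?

Computing all pairwise distances among 8 points:

d((25, -12), (10, 17)) = 32.6497
d((25, -12), (16, -12)) = 9.0
d((25, -12), (-6, -25)) = 33.6155
d((25, -12), (7, 24)) = 40.2492
d((25, -12), (-28, 14)) = 59.0339
d((25, -12), (-6, -2)) = 32.573
d((25, -12), (-18, 4)) = 45.8803
d((10, 17), (16, -12)) = 29.6142
d((10, 17), (-6, -25)) = 44.9444
d((10, 17), (7, 24)) = 7.6158 <-- minimum
d((10, 17), (-28, 14)) = 38.1182
d((10, 17), (-6, -2)) = 24.8395
d((10, 17), (-18, 4)) = 30.8707
d((16, -12), (-6, -25)) = 25.5539
d((16, -12), (7, 24)) = 37.108
d((16, -12), (-28, 14)) = 51.1077
d((16, -12), (-6, -2)) = 24.1661
d((16, -12), (-18, 4)) = 37.5766
d((-6, -25), (7, 24)) = 50.6952
d((-6, -25), (-28, 14)) = 44.7772
d((-6, -25), (-6, -2)) = 23.0
d((-6, -25), (-18, 4)) = 31.3847
d((7, 24), (-28, 14)) = 36.4005
d((7, 24), (-6, -2)) = 29.0689
d((7, 24), (-18, 4)) = 32.0156
d((-28, 14), (-6, -2)) = 27.2029
d((-28, 14), (-18, 4)) = 14.1421
d((-6, -2), (-18, 4)) = 13.4164

Closest pair: (10, 17) and (7, 24) with distance 7.6158

The closest pair is (10, 17) and (7, 24) with Euclidean distance 7.6158. For 8 points, brute-force pairwise comparison is shown above. For large n, the divide-and-conquer algorithm (sort by x, recurse on halves, check the dividing strip) achieves O(n log n).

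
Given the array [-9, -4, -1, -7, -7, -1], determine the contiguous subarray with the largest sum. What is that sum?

Using Kadane's algorithm on [-9, -4, -1, -7, -7, -1]:

Scanning through the array:
Position 1 (value -4): max_ending_here = -4, max_so_far = -4
Position 2 (value -1): max_ending_here = -1, max_so_far = -1
Position 3 (value -7): max_ending_here = -7, max_so_far = -1
Position 4 (value -7): max_ending_here = -7, max_so_far = -1
Position 5 (value -1): max_ending_here = -1, max_so_far = -1

Maximum subarray: [-1]
Maximum sum: -1

The maximum subarray is [-1] with sum -1. This subarray runs from index 2 to index 2.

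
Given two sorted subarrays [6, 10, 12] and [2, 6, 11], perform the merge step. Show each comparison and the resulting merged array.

Merging process:

Compare 6 vs 2: take 2 from right. Merged: [2]
Compare 6 vs 6: take 6 from left. Merged: [2, 6]
Compare 10 vs 6: take 6 from right. Merged: [2, 6, 6]
Compare 10 vs 11: take 10 from left. Merged: [2, 6, 6, 10]
Compare 12 vs 11: take 11 from right. Merged: [2, 6, 6, 10, 11]
Append remaining from left: [12]. Merged: [2, 6, 6, 10, 11, 12]

Final merged array: [2, 6, 6, 10, 11, 12]
Total comparisons: 5

The merged array is [2, 6, 6, 10, 11, 12], requiring 5 comparisons. The merge step runs in O(n) time where n is the total number of elements.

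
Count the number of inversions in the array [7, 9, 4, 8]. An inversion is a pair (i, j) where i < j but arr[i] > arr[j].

Finding inversions in [7, 9, 4, 8]:

(0, 2): arr[0]=7 > arr[2]=4
(1, 2): arr[1]=9 > arr[2]=4
(1, 3): arr[1]=9 > arr[3]=8

Total inversions: 3

The array has 3 inversion(s): (0,2), (1,2), (1,3). Each pair (i,j) satisfies i < j and arr[i] > arr[j].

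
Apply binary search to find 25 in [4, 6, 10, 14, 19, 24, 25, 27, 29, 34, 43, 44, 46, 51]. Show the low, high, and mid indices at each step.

Binary search for 25 in [4, 6, 10, 14, 19, 24, 25, 27, 29, 34, 43, 44, 46, 51]:

lo=0, hi=13, mid=6, arr[mid]=25 -> Found target at index 6!

Binary search finds 25 at index 6 after 1 comparisons. The search repeatedly halves the search space by comparing with the middle element.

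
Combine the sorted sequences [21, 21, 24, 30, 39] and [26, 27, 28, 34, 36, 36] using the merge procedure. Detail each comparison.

Merging process:

Compare 21 vs 26: take 21 from left. Merged: [21]
Compare 21 vs 26: take 21 from left. Merged: [21, 21]
Compare 24 vs 26: take 24 from left. Merged: [21, 21, 24]
Compare 30 vs 26: take 26 from right. Merged: [21, 21, 24, 26]
Compare 30 vs 27: take 27 from right. Merged: [21, 21, 24, 26, 27]
Compare 30 vs 28: take 28 from right. Merged: [21, 21, 24, 26, 27, 28]
Compare 30 vs 34: take 30 from left. Merged: [21, 21, 24, 26, 27, 28, 30]
Compare 39 vs 34: take 34 from right. Merged: [21, 21, 24, 26, 27, 28, 30, 34]
Compare 39 vs 36: take 36 from right. Merged: [21, 21, 24, 26, 27, 28, 30, 34, 36]
Compare 39 vs 36: take 36 from right. Merged: [21, 21, 24, 26, 27, 28, 30, 34, 36, 36]
Append remaining from left: [39]. Merged: [21, 21, 24, 26, 27, 28, 30, 34, 36, 36, 39]

Final merged array: [21, 21, 24, 26, 27, 28, 30, 34, 36, 36, 39]
Total comparisons: 10

The merged array is [21, 21, 24, 26, 27, 28, 30, 34, 36, 36, 39], requiring 10 comparisons. The merge step runs in O(n) time where n is the total number of elements.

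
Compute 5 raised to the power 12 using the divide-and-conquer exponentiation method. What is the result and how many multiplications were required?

Computing 5^12 by squaring (build up from 5^1; each line after the first costs one multiplication):

5^1 = 5
5^2 = (5^1)^2 = 5^2 = 25
5^3 = 5 * 5^2 = 5 * 25 = 125
5^6 = (5^3)^2 = 125^2 = 15625
5^12 = (5^6)^2 = 15625^2 = 244140625

Result: 244140625
Multiplications needed: 4 (4 lines after 5^1)

5^12 = 244140625. Using exponentiation by squaring, this requires 4 multiplications. The key idea: if the exponent is even, square the half-power; if odd, multiply by the base once.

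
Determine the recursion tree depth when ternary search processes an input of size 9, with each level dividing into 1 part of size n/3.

For divide and conquer with division factor 3:

Problem sizes at each level:
Level 0: 9
Level 1: 3
Level 2: 1

The root is level 0 and the size-1 base case is level 2 (the tree spans levels 0 through 2, i.e. 3 levels counting the root), so the depth is the number of divisions: log_3(9) = 2

The recursion tree depth is log_3(9) = 2. At each level, the problem size is divided by 3, so it takes 2 divisions to reduce to a base case of size 1. The algorithm makes 1 recursive call at each level.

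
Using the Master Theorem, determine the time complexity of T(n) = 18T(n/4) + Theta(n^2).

Master Theorem for T(n) = 18T(n/4) + O(n^2):

a = 18, b = 4, c = 2
log_b(a) = log_4(18) = 2.0850

Case 1: c = 2 < log_4(18) = 2.0850
T(n) = O(n^(log_4 18))

For T(n) = 18T(n/4) + O(n^2): log_4(18) = 2.0850. This is Case 1 of the Master Theorem (c < log_b(a), work dominated by leaves), giving O(n^(log_4 18)).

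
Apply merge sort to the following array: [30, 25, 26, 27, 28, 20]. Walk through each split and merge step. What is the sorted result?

Merge sort trace:

Split: [30, 25, 26, 27, 28, 20] -> [30, 25, 26] and [27, 28, 20]
  Split: [30, 25, 26] -> [30] and [25, 26]
    Split: [25, 26] -> [25] and [26]
    Merge: [25] + [26] -> [25, 26]
  Merge: [30] + [25, 26] -> [25, 26, 30]
  Split: [27, 28, 20] -> [27] and [28, 20]
    Split: [28, 20] -> [28] and [20]
    Merge: [28] + [20] -> [20, 28]
  Merge: [27] + [20, 28] -> [20, 27, 28]
Merge: [25, 26, 30] + [20, 27, 28] -> [20, 25, 26, 27, 28, 30]

Final sorted array: [20, 25, 26, 27, 28, 30]

The merge sort proceeds by recursively splitting the array and merging sorted halves.
After all merges, the sorted array is [20, 25, 26, 27, 28, 30].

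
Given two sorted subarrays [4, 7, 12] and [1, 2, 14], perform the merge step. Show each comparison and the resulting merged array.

Merging process:

Compare 4 vs 1: take 1 from right. Merged: [1]
Compare 4 vs 2: take 2 from right. Merged: [1, 2]
Compare 4 vs 14: take 4 from left. Merged: [1, 2, 4]
Compare 7 vs 14: take 7 from left. Merged: [1, 2, 4, 7]
Compare 12 vs 14: take 12 from left. Merged: [1, 2, 4, 7, 12]
Append remaining from right: [14]. Merged: [1, 2, 4, 7, 12, 14]

Final merged array: [1, 2, 4, 7, 12, 14]
Total comparisons: 5

The merged array is [1, 2, 4, 7, 12, 14], requiring 5 comparisons. The merge step runs in O(n) time where n is the total number of elements.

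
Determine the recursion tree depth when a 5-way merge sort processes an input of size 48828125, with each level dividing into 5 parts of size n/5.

For divide and conquer with division factor 5:

Problem sizes at each level:
Level 0: 48828125
Level 1: 9765625
Level 2: 1953125
Level 3: 390625
Level 4: 78125
Level 5: 15625
Level 6: 3125
Level 7: 625
Level 8: 125
Level 9: 25
Level 10: 5
Level 11: 1

The root is level 0 and the size-1 base case is level 11 (the tree spans levels 0 through 11, i.e. 12 levels counting the root), so the depth is the number of divisions: log_5(48828125) = 11

The recursion tree depth is log_5(48828125) = 11. At each level, the problem size is divided by 5, so it takes 11 divisions to reduce to a base case of size 1. The algorithm makes 5 recursive calls at each level.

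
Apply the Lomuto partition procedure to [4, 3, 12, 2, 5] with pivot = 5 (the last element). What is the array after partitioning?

Lomuto partition with pivot = 5:

Initial array: [4, 3, 12, 2, 5]

arr[0]=4 <= 5: swap with position 0, array becomes [4, 3, 12, 2, 5]
arr[1]=3 <= 5: swap with position 1, array becomes [4, 3, 12, 2, 5]
arr[2]=12 > 5: no swap
arr[3]=2 <= 5: swap with position 2, array becomes [4, 3, 2, 12, 5]

Place pivot at position 3: [4, 3, 2, 5, 12]
Pivot position: 3

After partitioning with pivot 5, the array becomes [4, 3, 2, 5, 12]. The pivot is placed at index 3. All elements to the left of the pivot are <= 5, and all elements to the right are > 5.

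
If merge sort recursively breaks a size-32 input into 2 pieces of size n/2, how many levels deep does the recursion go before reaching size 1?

For divide and conquer with division factor 2:

Problem sizes at each level:
Level 0: 32
Level 1: 16
Level 2: 8
Level 3: 4
Level 4: 2
Level 5: 1

The root is level 0 and the size-1 base case is level 5 (the tree spans levels 0 through 5, i.e. 6 levels counting the root), so the depth is the number of divisions: log_2(32) = 5

The recursion tree depth is log_2(32) = 5. At each level, the problem size is divided by 2, so it takes 5 divisions to reduce to a base case of size 1. The algorithm makes 2 recursive calls at each level.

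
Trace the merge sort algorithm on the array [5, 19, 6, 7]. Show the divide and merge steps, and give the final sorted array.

Merge sort trace:

Split: [5, 19, 6, 7] -> [5, 19] and [6, 7]
  Split: [5, 19] -> [5] and [19]
  Merge: [5] + [19] -> [5, 19]
  Split: [6, 7] -> [6] and [7]
  Merge: [6] + [7] -> [6, 7]
Merge: [5, 19] + [6, 7] -> [5, 6, 7, 19]

Final sorted array: [5, 6, 7, 19]

The merge sort proceeds by recursively splitting the array and merging sorted halves.
After all merges, the sorted array is [5, 6, 7, 19].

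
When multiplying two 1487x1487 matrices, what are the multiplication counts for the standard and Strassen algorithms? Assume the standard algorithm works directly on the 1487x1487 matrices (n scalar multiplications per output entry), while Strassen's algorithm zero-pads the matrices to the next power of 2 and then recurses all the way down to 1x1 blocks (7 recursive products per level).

Matrix multiplication for 1487x1487 matrices:

Strassen's algorithm requires power-of-2 dimensions. Pad 1487x1487 to 2048x2048 (next power of 2).

Standard algorithm: 1487^3 = 3288008303 multiplications
Strassen's algorithm: 7^(log2(2048)) = 7^11 = 1977326743 multiplications
Savings: 3288008303 - 1977326743 = 1310681560 multiplications

Standard: 3288008303 multiplications (1487^3). Strassen: 1977326743 multiplications (7^11, after padding to 2048x2048). Strassen reduces 8 recursive multiplications to 7 at each level.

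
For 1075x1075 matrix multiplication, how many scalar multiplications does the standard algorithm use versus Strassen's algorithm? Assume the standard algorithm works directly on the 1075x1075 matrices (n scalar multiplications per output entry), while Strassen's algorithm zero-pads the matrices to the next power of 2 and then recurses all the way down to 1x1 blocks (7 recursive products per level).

Matrix multiplication for 1075x1075 matrices:

Strassen's algorithm requires power-of-2 dimensions. Pad 1075x1075 to 2048x2048 (next power of 2).

Standard algorithm: 1075^3 = 1242296875 multiplications
Strassen's algorithm: 7^(log2(2048)) = 7^11 = 1977326743 multiplications
Difference: 1242296875 - 1977326743 = -735029868 (Strassen uses MORE here due to padding overhead — for small or just-over-power-of-2 n, padding can outweigh the per-level savings)

Standard: 1242296875 multiplications (1075^3). Strassen: 1977326743 multiplications (7^11, after padding to 2048x2048). Strassen reduces 8 recursive multiplications to 7 at each level.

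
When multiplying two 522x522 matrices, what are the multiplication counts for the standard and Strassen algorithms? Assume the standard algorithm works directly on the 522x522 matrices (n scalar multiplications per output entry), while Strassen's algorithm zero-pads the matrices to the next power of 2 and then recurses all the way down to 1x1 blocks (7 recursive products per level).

Matrix multiplication for 522x522 matrices:

Strassen's algorithm requires power-of-2 dimensions. Pad 522x522 to 1024x1024 (next power of 2).

Standard algorithm: 522^3 = 142236648 multiplications
Strassen's algorithm: 7^(log2(1024)) = 7^10 = 282475249 multiplications
Difference: 142236648 - 282475249 = -140238601 (Strassen uses MORE here due to padding overhead — for small or just-over-power-of-2 n, padding can outweigh the per-level savings)

Standard: 142236648 multiplications (522^3). Strassen: 282475249 multiplications (7^10, after padding to 1024x1024). Strassen reduces 8 recursive multiplications to 7 at each level.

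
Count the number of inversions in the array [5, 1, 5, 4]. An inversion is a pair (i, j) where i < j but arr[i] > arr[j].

Finding inversions in [5, 1, 5, 4]:

(0, 1): arr[0]=5 > arr[1]=1
(0, 3): arr[0]=5 > arr[3]=4
(2, 3): arr[2]=5 > arr[3]=4

Total inversions: 3

The array has 3 inversion(s): (0,1), (0,3), (2,3). Each pair (i,j) satisfies i < j and arr[i] > arr[j].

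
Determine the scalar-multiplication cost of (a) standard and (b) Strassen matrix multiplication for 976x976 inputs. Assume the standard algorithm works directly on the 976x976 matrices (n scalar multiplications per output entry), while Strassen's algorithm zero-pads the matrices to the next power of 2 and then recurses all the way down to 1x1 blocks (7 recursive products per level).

Matrix multiplication for 976x976 matrices:

Strassen's algorithm requires power-of-2 dimensions. Pad 976x976 to 1024x1024 (next power of 2).

Standard algorithm: 976^3 = 929714176 multiplications
Strassen's algorithm: 7^(log2(1024)) = 7^10 = 282475249 multiplications
Savings: 929714176 - 282475249 = 647238927 multiplications

Standard: 929714176 multiplications (976^3). Strassen: 282475249 multiplications (7^10, after padding to 1024x1024). Strassen reduces 8 recursive multiplications to 7 at each level.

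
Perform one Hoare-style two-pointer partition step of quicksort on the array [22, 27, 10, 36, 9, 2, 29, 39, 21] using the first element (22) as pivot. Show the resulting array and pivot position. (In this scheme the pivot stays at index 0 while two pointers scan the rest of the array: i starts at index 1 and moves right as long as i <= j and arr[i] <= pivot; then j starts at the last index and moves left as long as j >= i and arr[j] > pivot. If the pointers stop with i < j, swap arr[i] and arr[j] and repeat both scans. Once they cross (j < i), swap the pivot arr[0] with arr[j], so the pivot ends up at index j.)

Hoare-style two-pointer partition with pivot = 22:

Initial array: [22, 27, 10, 36, 9, 2, 29, 39, 21]

Pointers start at i = 1, j = 8.
i stops at index 1 (arr[1]=27 > 22), j stops at index 8 (arr[8]=21 <= 22): swap arr[1] and arr[8], array becomes [22, 21, 10, 36, 9, 2, 29, 39, 27]
i stops at index 3 (arr[3]=36 > 22), j stops at index 5 (arr[5]=2 <= 22): swap arr[3] and arr[5], array becomes [22, 21, 10, 2, 9, 36, 29, 39, 27]
i ends at 5, j ends at 4: the pointers have crossed (j < i), so scanning stops.

Swap pivot arr[0] with arr[4] to place pivot at position 4: [9, 21, 10, 2, 22, 36, 29, 39, 27]
Pivot position: 4

After partitioning with pivot 22, the array becomes [9, 21, 10, 2, 22, 36, 29, 39, 27]. The pivot is placed at index 4. All elements to the left of the pivot are <= 22, and all elements to the right are > 22.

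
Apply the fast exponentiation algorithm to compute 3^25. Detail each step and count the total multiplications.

Computing 3^25 by squaring (build up from 3^1; each line after the first costs one multiplication):

3^1 = 3
3^2 = (3^1)^2 = 3^2 = 9
3^3 = 3 * 3^2 = 3 * 9 = 27
3^6 = (3^3)^2 = 27^2 = 729
3^12 = (3^6)^2 = 729^2 = 531441
3^24 = (3^12)^2 = 531441^2 = 282429536481
3^25 = 3 * 3^24 = 3 * 282429536481 = 847288609443

Result: 847288609443
Multiplications needed: 6 (6 lines after 3^1)

3^25 = 847288609443. Using exponentiation by squaring, this requires 6 multiplications. The key idea: if the exponent is even, square the half-power; if odd, multiply by the base once.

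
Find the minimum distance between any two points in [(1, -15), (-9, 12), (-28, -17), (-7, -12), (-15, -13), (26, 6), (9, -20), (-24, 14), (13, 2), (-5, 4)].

Computing all pairwise distances among 10 points:

d((1, -15), (-9, 12)) = 28.7924
d((1, -15), (-28, -17)) = 29.0689
d((1, -15), (-7, -12)) = 8.544
d((1, -15), (-15, -13)) = 16.1245
d((1, -15), (26, 6)) = 32.6497
d((1, -15), (9, -20)) = 9.434
d((1, -15), (-24, 14)) = 38.2884
d((1, -15), (13, 2)) = 20.8087
d((1, -15), (-5, 4)) = 19.9249
d((-9, 12), (-28, -17)) = 34.6699
d((-9, 12), (-7, -12)) = 24.0832
d((-9, 12), (-15, -13)) = 25.7099
d((-9, 12), (26, 6)) = 35.5106
d((-9, 12), (9, -20)) = 36.7151
d((-9, 12), (-24, 14)) = 15.1327
d((-9, 12), (13, 2)) = 24.1661
d((-9, 12), (-5, 4)) = 8.9443
d((-28, -17), (-7, -12)) = 21.587
d((-28, -17), (-15, -13)) = 13.6015
d((-28, -17), (26, 6)) = 58.6941
d((-28, -17), (9, -20)) = 37.1214
d((-28, -17), (-24, 14)) = 31.257
d((-28, -17), (13, 2)) = 45.1885
d((-28, -17), (-5, 4)) = 31.1448
d((-7, -12), (-15, -13)) = 8.0623 <-- minimum
d((-7, -12), (26, 6)) = 37.5899
d((-7, -12), (9, -20)) = 17.8885
d((-7, -12), (-24, 14)) = 31.0644
d((-7, -12), (13, 2)) = 24.4131
d((-7, -12), (-5, 4)) = 16.1245
d((-15, -13), (26, 6)) = 45.1885
d((-15, -13), (9, -20)) = 25.0
d((-15, -13), (-24, 14)) = 28.4605
d((-15, -13), (13, 2)) = 31.7648
d((-15, -13), (-5, 4)) = 19.7231
d((26, 6), (9, -20)) = 31.0644
d((26, 6), (-24, 14)) = 50.636
d((26, 6), (13, 2)) = 13.6015
d((26, 6), (-5, 4)) = 31.0644
d((9, -20), (-24, 14)) = 47.3814
d((9, -20), (13, 2)) = 22.3607
d((9, -20), (-5, 4)) = 27.7849
d((-24, 14), (13, 2)) = 38.8973
d((-24, 14), (-5, 4)) = 21.4709
d((13, 2), (-5, 4)) = 18.1108

Closest pair: (-7, -12) and (-15, -13) with distance 8.0623

The closest pair is (-7, -12) and (-15, -13) with Euclidean distance 8.0623. For 10 points, brute-force pairwise comparison is shown above. For large n, the divide-and-conquer algorithm (sort by x, recurse on halves, check the dividing strip) achieves O(n log n).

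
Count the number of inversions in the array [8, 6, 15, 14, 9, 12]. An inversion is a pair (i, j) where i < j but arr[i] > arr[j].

Finding inversions in [8, 6, 15, 14, 9, 12]:

(0, 1): arr[0]=8 > arr[1]=6
(2, 3): arr[2]=15 > arr[3]=14
(2, 4): arr[2]=15 > arr[4]=9
(2, 5): arr[2]=15 > arr[5]=12
(3, 4): arr[3]=14 > arr[4]=9
(3, 5): arr[3]=14 > arr[5]=12

Total inversions: 6

The array has 6 inversion(s): (0,1), (2,3), (2,4), (2,5), (3,4), (3,5). Each pair (i,j) satisfies i < j and arr[i] > arr[j].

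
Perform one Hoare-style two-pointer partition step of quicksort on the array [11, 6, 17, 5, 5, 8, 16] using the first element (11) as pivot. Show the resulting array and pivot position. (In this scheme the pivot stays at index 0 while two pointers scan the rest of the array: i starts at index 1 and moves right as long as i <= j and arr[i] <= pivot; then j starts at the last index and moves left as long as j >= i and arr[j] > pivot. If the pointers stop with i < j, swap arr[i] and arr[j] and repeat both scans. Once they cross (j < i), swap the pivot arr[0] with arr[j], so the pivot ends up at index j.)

Hoare-style two-pointer partition with pivot = 11:

Initial array: [11, 6, 17, 5, 5, 8, 16]

Pointers start at i = 1, j = 6.
i stops at index 2 (arr[2]=17 > 11), j stops at index 5 (arr[5]=8 <= 11): swap arr[2] and arr[5], array becomes [11, 6, 8, 5, 5, 17, 16]
i ends at 5, j ends at 4: the pointers have crossed (j < i), so scanning stops.

Swap pivot arr[0] with arr[4] to place pivot at position 4: [5, 6, 8, 5, 11, 17, 16]
Pivot position: 4

After partitioning with pivot 11, the array becomes [5, 6, 8, 5, 11, 17, 16]. The pivot is placed at index 4. All elements to the left of the pivot are <= 11, and all elements to the right are > 11.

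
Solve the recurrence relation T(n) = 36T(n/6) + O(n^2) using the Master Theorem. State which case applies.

Master Theorem for T(n) = 36T(n/6) + O(n^2):

a = 36, b = 6, c = 2
log_b(a) = log_6(36) = 2.0000

Case 2: c = 2 = log_6(36) = 2.0000
T(n) = O(n^2 log n) = O(n^2 log n)

For T(n) = 36T(n/6) + O(n^2): log_6(36) = 2.0000. This is Case 2 of the Master Theorem (c = log_b(a), equal work at all levels), giving O(n^2 log n).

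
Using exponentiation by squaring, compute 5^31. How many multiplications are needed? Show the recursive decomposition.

Computing 5^31 by squaring (build up from 5^1; each line after the first costs one multiplication):

5^1 = 5
5^2 = (5^1)^2 = 5^2 = 25
5^3 = 5 * 5^2 = 5 * 25 = 125
5^6 = (5^3)^2 = 125^2 = 15625
5^7 = 5 * 5^6 = 5 * 15625 = 78125
5^14 = (5^7)^2 = 78125^2 = 6103515625
5^15 = 5 * 5^14 = 5 * 6103515625 = 30517578125
5^30 = (5^15)^2 = 30517578125^2 = 931322574615478515625
5^31 = 5 * 5^30 = 5 * 931322574615478515625 = 4656612873077392578125

Result: 4656612873077392578125
Multiplications needed: 8 (8 lines after 5^1)

5^31 = 4656612873077392578125. Using exponentiation by squaring, this requires 8 multiplications. The key idea: if the exponent is even, square the half-power; if odd, multiply by the base once.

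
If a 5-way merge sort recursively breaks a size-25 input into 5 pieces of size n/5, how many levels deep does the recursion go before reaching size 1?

For divide and conquer with division factor 5:

Problem sizes at each level:
Level 0: 25
Level 1: 5
Level 2: 1

The root is level 0 and the size-1 base case is level 2 (the tree spans levels 0 through 2, i.e. 3 levels counting the root), so the depth is the number of divisions: log_5(25) = 2

The recursion tree depth is log_5(25) = 2. At each level, the problem size is divided by 5, so it takes 2 divisions to reduce to a base case of size 1. The algorithm makes 5 recursive calls at each level.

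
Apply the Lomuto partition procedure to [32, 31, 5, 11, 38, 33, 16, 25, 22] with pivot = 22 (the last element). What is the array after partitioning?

Lomuto partition with pivot = 22:

Initial array: [32, 31, 5, 11, 38, 33, 16, 25, 22]

arr[0]=32 > 22: no swap
arr[1]=31 > 22: no swap
arr[2]=5 <= 22: swap with position 0, array becomes [5, 31, 32, 11, 38, 33, 16, 25, 22]
arr[3]=11 <= 22: swap with position 1, array becomes [5, 11, 32, 31, 38, 33, 16, 25, 22]
arr[4]=38 > 22: no swap
arr[5]=33 > 22: no swap
arr[6]=16 <= 22: swap with position 2, array becomes [5, 11, 16, 31, 38, 33, 32, 25, 22]
arr[7]=25 > 22: no swap

Place pivot at position 3: [5, 11, 16, 22, 38, 33, 32, 25, 31]
Pivot position: 3

After partitioning with pivot 22, the array becomes [5, 11, 16, 22, 38, 33, 32, 25, 31]. The pivot is placed at index 3. All elements to the left of the pivot are <= 22, and all elements to the right are > 22.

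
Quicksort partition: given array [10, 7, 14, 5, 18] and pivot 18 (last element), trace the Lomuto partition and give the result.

Lomuto partition with pivot = 18:

Initial array: [10, 7, 14, 5, 18]

arr[0]=10 <= 18: swap with position 0, array becomes [10, 7, 14, 5, 18]
arr[1]=7 <= 18: swap with position 1, array becomes [10, 7, 14, 5, 18]
arr[2]=14 <= 18: swap with position 2, array becomes [10, 7, 14, 5, 18]
arr[3]=5 <= 18: swap with position 3, array becomes [10, 7, 14, 5, 18]

Place pivot at position 4: [10, 7, 14, 5, 18]
Pivot position: 4

After partitioning with pivot 18, the array becomes [10, 7, 14, 5, 18]. The pivot is placed at index 4. All elements to the left of the pivot are <= 18, and all elements to the right are > 18.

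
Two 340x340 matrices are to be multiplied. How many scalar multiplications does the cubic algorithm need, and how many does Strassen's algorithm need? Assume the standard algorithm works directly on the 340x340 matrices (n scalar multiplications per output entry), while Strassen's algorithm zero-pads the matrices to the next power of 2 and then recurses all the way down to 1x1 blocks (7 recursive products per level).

Matrix multiplication for 340x340 matrices:

Strassen's algorithm requires power-of-2 dimensions. Pad 340x340 to 512x512 (next power of 2).

Standard algorithm: 340^3 = 39304000 multiplications
Strassen's algorithm: 7^(log2(512)) = 7^9 = 40353607 multiplications
Difference: 39304000 - 40353607 = -1049607 (Strassen uses MORE here due to padding overhead — for small or just-over-power-of-2 n, padding can outweigh the per-level savings)

Standard: 39304000 multiplications (340^3). Strassen: 40353607 multiplications (7^9, after padding to 512x512). Strassen reduces 8 recursive multiplications to 7 at each level.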